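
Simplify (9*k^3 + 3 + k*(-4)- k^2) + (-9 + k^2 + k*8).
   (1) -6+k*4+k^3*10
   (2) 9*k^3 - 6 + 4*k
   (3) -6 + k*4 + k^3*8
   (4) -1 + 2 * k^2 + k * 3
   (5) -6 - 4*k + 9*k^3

Adding the polynomials and combining like terms:
(9*k^3 + 3 + k*(-4) - k^2) + (-9 + k^2 + k*8)
= 9*k^3 - 6 + 4*k
2) 9*k^3 - 6 + 4*k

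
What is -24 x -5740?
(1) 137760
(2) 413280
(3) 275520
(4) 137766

-24 * -5740 = 137760
1) 137760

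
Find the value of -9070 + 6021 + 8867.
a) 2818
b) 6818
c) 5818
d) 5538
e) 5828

First: -9070 + 6021 = -3049
Then: -3049 + 8867 = 5818
c) 5818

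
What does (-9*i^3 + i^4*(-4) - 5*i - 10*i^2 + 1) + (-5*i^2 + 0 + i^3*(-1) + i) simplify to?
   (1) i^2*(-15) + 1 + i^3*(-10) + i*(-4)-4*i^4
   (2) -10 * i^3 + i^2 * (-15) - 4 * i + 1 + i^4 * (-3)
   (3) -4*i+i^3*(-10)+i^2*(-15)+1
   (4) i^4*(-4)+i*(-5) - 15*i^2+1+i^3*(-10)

Adding the polynomials and combining like terms:
(-9*i^3 + i^4*(-4) - 5*i - 10*i^2 + 1) + (-5*i^2 + 0 + i^3*(-1) + i)
= i^2*(-15) + 1 + i^3*(-10) + i*(-4)-4*i^4
1) i^2*(-15) + 1 + i^3*(-10) + i*(-4)-4*i^4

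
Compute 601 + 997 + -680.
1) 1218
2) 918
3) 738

First: 601 + 997 = 1598
Then: 1598 + -680 = 918
2) 918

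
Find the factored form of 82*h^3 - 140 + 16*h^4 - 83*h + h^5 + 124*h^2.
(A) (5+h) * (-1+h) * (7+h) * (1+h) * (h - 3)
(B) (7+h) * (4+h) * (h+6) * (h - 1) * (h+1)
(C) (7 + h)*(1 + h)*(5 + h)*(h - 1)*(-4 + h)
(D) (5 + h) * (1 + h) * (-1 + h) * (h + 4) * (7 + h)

We need to factor 82*h^3 - 140 + 16*h^4 - 83*h + h^5 + 124*h^2.
The factored form is (5 + h) * (1 + h) * (-1 + h) * (h + 4) * (7 + h).
D) (5 + h) * (1 + h) * (-1 + h) * (h + 4) * (7 + h)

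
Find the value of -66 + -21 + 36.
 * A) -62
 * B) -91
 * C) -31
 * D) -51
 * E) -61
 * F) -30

First: -66 + -21 = -87
Then: -87 + 36 = -51
D) -51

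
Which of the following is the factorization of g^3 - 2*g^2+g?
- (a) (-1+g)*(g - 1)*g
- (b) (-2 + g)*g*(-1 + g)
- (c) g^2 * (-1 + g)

We need to factor g^3 - 2*g^2+g.
The factored form is (-1+g)*(g - 1)*g.
a) (-1+g)*(g - 1)*g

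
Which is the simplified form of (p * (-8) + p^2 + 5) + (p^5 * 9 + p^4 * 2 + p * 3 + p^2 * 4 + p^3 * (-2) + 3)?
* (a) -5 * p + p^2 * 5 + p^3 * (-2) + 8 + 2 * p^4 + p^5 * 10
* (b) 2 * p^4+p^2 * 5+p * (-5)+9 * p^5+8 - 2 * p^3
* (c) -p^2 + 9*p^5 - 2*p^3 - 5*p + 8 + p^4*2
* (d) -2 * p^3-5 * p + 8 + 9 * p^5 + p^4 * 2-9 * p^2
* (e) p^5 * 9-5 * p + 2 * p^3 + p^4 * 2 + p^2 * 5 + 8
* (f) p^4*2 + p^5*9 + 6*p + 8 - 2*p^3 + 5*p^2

Adding the polynomials and combining like terms:
(p*(-8) + p^2 + 5) + (p^5*9 + p^4*2 + p*3 + p^2*4 + p^3*(-2) + 3)
= 2 * p^4+p^2 * 5+p * (-5)+9 * p^5+8 - 2 * p^3
b) 2 * p^4+p^2 * 5+p * (-5)+9 * p^5+8 - 2 * p^3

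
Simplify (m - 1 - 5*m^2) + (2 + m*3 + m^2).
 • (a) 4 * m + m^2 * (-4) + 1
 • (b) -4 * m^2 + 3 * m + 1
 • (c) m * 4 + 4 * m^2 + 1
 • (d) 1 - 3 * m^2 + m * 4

Adding the polynomials and combining like terms:
(m - 1 - 5*m^2) + (2 + m*3 + m^2)
= 4 * m + m^2 * (-4) + 1
a) 4 * m + m^2 * (-4) + 1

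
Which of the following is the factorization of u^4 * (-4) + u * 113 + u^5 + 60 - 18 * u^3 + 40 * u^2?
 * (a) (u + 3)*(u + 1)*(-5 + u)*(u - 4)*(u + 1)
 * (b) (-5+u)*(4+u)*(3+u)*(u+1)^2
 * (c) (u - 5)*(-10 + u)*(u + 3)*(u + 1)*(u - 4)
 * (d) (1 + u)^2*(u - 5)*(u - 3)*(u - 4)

We need to factor u^4 * (-4) + u * 113 + u^5 + 60 - 18 * u^3 + 40 * u^2.
The factored form is (u + 3)*(u + 1)*(-5 + u)*(u - 4)*(u + 1).
a) (u + 3)*(u + 1)*(-5 + u)*(u - 4)*(u + 1)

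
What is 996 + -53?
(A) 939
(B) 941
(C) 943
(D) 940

996 + -53 = 943
C) 943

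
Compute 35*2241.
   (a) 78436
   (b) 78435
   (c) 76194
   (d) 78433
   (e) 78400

35 * 2241 = 78435
b) 78435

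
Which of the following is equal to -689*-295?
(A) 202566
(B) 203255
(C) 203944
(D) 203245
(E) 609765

-689 * -295 = 203255
B) 203255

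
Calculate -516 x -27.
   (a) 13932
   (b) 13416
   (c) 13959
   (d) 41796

-516 * -27 = 13932
a) 13932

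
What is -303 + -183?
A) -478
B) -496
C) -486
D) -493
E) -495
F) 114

-303 + -183 = -486
C) -486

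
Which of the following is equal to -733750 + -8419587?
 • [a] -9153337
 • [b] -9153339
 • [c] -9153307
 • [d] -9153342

-733750 + -8419587 = -9153337
a) -9153337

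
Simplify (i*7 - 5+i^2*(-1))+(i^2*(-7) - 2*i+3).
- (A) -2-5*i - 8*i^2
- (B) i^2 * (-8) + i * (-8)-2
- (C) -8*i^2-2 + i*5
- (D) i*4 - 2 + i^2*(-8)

Adding the polynomials and combining like terms:
(i*7 - 5 + i^2*(-1)) + (i^2*(-7) - 2*i + 3)
= -8*i^2-2 + i*5
C) -8*i^2-2 + i*5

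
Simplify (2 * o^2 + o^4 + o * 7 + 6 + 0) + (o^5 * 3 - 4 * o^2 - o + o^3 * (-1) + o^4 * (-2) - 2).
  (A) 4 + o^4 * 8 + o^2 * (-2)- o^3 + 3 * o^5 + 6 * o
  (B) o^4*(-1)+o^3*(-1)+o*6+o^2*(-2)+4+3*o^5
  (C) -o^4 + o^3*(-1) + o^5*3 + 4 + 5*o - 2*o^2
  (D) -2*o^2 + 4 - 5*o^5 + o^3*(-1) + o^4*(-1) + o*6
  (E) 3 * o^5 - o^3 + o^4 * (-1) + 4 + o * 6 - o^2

Adding the polynomials and combining like terms:
(2*o^2 + o^4 + o*7 + 6 + 0) + (o^5*3 - 4*o^2 - o + o^3*(-1) + o^4*(-2) - 2)
= o^4*(-1)+o^3*(-1)+o*6+o^2*(-2)+4+3*o^5
B) o^4*(-1)+o^3*(-1)+o*6+o^2*(-2)+4+3*o^5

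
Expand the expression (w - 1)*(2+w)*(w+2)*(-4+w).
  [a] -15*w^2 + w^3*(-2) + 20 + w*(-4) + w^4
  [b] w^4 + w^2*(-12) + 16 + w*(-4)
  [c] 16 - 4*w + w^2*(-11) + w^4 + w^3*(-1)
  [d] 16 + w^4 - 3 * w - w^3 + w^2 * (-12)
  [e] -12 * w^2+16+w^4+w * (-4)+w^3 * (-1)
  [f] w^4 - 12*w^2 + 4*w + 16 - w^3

Expanding (w - 1)*(2+w)*(w+2)*(-4+w):
= -12 * w^2+16+w^4+w * (-4)+w^3 * (-1)
e) -12 * w^2+16+w^4+w * (-4)+w^3 * (-1)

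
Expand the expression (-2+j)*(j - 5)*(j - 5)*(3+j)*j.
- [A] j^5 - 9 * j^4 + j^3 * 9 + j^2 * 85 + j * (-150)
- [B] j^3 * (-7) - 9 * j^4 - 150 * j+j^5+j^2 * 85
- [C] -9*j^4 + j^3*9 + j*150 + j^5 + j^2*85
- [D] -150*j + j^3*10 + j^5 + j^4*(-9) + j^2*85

Expanding (-2+j)*(j - 5)*(j - 5)*(3+j)*j:
= j^5 - 9 * j^4 + j^3 * 9 + j^2 * 85 + j * (-150)
A) j^5 - 9 * j^4 + j^3 * 9 + j^2 * 85 + j * (-150)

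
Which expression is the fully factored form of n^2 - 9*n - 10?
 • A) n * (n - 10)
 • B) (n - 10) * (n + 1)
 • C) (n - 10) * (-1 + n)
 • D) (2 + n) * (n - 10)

We need to factor n^2 - 9*n - 10.
The factored form is (n - 10) * (n + 1).
B) (n - 10) * (n + 1)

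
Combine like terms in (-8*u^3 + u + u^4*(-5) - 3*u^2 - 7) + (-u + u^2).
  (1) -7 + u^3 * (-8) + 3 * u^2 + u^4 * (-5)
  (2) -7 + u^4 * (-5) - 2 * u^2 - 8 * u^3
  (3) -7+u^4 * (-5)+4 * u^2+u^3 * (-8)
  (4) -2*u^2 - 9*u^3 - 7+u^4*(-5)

Adding the polynomials and combining like terms:
(-8*u^3 + u + u^4*(-5) - 3*u^2 - 7) + (-u + u^2)
= -7 + u^4 * (-5) - 2 * u^2 - 8 * u^3
2) -7 + u^4 * (-5) - 2 * u^2 - 8 * u^3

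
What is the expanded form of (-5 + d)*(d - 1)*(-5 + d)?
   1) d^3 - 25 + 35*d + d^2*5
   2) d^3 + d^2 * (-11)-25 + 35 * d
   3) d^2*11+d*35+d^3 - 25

Expanding (-5 + d)*(d - 1)*(-5 + d):
= d^3 + d^2 * (-11)-25 + 35 * d
2) d^3 + d^2 * (-11)-25 + 35 * d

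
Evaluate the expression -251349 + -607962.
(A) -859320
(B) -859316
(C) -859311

-251349 + -607962 = -859311
C) -859311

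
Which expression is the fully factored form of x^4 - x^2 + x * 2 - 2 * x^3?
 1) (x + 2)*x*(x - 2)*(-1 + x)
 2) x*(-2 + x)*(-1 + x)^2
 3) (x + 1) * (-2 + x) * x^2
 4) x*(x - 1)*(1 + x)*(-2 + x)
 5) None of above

We need to factor x^4 - x^2 + x * 2 - 2 * x^3.
The factored form is x*(x - 1)*(1 + x)*(-2 + x).
4) x*(x - 1)*(1 + x)*(-2 + x)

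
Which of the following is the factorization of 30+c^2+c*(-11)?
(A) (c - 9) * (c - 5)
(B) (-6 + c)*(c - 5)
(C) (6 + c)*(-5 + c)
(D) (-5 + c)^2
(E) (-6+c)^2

We need to factor 30+c^2+c*(-11).
The factored form is (-6 + c)*(c - 5).
B) (-6 + c)*(c - 5)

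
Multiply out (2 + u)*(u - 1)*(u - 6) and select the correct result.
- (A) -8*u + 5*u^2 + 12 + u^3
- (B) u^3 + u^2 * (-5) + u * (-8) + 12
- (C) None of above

Expanding (2 + u)*(u - 1)*(u - 6):
= u^3 + u^2 * (-5) + u * (-8) + 12
B) u^3 + u^2 * (-5) + u * (-8) + 12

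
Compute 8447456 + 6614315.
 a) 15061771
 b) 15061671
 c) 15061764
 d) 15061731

8447456 + 6614315 = 15061771
a) 15061771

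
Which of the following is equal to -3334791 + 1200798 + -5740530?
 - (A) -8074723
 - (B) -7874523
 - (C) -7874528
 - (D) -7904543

First: -3334791 + 1200798 = -2133993
Then: -2133993 + -5740530 = -7874523
B) -7874523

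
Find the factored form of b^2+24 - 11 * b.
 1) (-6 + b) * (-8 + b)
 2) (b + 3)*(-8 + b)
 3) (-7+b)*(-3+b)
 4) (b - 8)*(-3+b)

We need to factor b^2+24 - 11 * b.
The factored form is (b - 8)*(-3+b).
4) (b - 8)*(-3+b)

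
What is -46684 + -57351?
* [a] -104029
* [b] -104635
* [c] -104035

-46684 + -57351 = -104035
c) -104035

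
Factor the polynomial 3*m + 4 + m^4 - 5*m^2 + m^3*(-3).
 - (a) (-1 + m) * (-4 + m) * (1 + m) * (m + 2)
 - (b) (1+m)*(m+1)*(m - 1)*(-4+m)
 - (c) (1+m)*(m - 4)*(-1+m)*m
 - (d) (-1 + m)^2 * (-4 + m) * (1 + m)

We need to factor 3*m + 4 + m^4 - 5*m^2 + m^3*(-3).
The factored form is (1+m)*(m+1)*(m - 1)*(-4+m).
b) (1+m)*(m+1)*(m - 1)*(-4+m)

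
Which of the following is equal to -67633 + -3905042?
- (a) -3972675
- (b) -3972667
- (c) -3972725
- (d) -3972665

-67633 + -3905042 = -3972675
a) -3972675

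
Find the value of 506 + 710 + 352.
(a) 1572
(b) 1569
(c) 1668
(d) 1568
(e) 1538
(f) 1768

First: 506 + 710 = 1216
Then: 1216 + 352 = 1568
d) 1568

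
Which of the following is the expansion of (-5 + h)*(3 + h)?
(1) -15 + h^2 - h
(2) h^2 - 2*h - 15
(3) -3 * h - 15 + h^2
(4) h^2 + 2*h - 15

Expanding (-5 + h)*(3 + h):
= h^2 - 2*h - 15
2) h^2 - 2*h - 15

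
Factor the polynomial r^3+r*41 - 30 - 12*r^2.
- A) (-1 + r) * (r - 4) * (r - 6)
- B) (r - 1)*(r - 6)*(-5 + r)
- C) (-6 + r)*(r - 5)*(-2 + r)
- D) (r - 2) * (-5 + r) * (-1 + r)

We need to factor r^3+r*41 - 30 - 12*r^2.
The factored form is (r - 1)*(r - 6)*(-5 + r).
B) (r - 1)*(r - 6)*(-5 + r)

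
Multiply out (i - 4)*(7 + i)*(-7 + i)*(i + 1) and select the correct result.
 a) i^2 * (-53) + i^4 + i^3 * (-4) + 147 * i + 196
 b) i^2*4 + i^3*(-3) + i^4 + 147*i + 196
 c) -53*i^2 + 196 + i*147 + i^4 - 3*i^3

Expanding (i - 4)*(7 + i)*(-7 + i)*(i + 1):
= -53*i^2 + 196 + i*147 + i^4 - 3*i^3
c) -53*i^2 + 196 + i*147 + i^4 - 3*i^3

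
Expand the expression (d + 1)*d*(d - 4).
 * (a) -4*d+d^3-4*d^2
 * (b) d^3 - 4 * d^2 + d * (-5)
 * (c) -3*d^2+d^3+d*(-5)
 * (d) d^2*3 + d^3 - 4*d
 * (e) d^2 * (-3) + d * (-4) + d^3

Expanding (d + 1)*d*(d - 4):
= d^2 * (-3) + d * (-4) + d^3
e) d^2 * (-3) + d * (-4) + d^3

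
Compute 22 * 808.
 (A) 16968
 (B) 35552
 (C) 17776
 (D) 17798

22 * 808 = 17776
C) 17776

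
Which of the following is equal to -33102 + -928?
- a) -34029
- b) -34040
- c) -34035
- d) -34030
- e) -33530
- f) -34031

-33102 + -928 = -34030
d) -34030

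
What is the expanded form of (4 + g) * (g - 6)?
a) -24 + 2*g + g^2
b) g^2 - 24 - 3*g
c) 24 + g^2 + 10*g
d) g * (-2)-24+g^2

Expanding (4 + g) * (g - 6):
= g * (-2)-24+g^2
d) g * (-2)-24+g^2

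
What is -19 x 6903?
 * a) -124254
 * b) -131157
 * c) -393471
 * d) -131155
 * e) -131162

-19 * 6903 = -131157
b) -131157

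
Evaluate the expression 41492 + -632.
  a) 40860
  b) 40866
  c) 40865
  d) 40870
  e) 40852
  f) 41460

41492 + -632 = 40860
a) 40860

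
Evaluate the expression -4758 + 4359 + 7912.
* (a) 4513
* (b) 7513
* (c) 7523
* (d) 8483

First: -4758 + 4359 = -399
Then: -399 + 7912 = 7513
b) 7513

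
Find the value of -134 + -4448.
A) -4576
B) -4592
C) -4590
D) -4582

-134 + -4448 = -4582
D) -4582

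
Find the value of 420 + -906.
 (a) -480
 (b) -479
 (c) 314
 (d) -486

420 + -906 = -486
d) -486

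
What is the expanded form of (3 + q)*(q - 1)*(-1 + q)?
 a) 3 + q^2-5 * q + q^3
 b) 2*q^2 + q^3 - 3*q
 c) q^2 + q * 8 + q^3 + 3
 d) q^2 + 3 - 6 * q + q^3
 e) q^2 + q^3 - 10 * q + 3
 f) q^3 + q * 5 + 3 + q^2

Expanding (3 + q)*(q - 1)*(-1 + q):
= 3 + q^2-5 * q + q^3
a) 3 + q^2-5 * q + q^3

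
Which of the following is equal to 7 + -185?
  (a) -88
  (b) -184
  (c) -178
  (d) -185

7 + -185 = -178
c) -178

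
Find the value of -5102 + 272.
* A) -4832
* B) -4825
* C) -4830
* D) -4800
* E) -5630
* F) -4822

-5102 + 272 = -4830
C) -4830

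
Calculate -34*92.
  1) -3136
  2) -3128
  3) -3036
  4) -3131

-34 * 92 = -3128
2) -3128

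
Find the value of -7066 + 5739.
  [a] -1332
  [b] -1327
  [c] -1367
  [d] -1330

-7066 + 5739 = -1327
b) -1327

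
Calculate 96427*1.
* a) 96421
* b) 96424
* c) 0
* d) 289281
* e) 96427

96427 * 1 = 96427
e) 96427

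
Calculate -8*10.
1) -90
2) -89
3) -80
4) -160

-8 * 10 = -80
3) -80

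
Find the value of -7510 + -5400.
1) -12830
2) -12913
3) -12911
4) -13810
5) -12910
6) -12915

-7510 + -5400 = -12910
5) -12910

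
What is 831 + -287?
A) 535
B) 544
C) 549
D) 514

831 + -287 = 544
B) 544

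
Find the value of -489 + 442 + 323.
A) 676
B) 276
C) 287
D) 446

First: -489 + 442 = -47
Then: -47 + 323 = 276
B) 276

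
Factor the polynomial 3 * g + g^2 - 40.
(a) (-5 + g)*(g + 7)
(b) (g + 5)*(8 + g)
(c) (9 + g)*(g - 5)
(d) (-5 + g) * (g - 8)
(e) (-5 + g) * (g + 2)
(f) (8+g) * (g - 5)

We need to factor 3 * g + g^2 - 40.
The factored form is (8+g) * (g - 5).
f) (8+g) * (g - 5)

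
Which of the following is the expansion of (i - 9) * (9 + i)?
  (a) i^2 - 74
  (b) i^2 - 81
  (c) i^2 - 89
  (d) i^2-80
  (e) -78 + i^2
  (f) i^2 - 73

Expanding (i - 9) * (9 + i):
= i^2 - 81
b) i^2 - 81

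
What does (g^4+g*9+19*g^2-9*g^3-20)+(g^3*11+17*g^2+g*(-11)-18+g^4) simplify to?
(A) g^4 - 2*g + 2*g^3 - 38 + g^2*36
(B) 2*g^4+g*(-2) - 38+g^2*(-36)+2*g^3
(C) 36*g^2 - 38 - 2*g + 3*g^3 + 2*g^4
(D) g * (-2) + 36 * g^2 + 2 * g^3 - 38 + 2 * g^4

Adding the polynomials and combining like terms:
(g^4 + g*9 + 19*g^2 - 9*g^3 - 20) + (g^3*11 + 17*g^2 + g*(-11) - 18 + g^4)
= g * (-2) + 36 * g^2 + 2 * g^3 - 38 + 2 * g^4
D) g * (-2) + 36 * g^2 + 2 * g^3 - 38 + 2 * g^4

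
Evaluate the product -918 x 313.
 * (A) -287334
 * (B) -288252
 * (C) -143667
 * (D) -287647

-918 * 313 = -287334
A) -287334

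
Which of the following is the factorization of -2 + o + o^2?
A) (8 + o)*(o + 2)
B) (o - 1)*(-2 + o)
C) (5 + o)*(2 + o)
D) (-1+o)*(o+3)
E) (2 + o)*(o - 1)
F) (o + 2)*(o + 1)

We need to factor -2 + o + o^2.
The factored form is (2 + o)*(o - 1).
E) (2 + o)*(o - 1)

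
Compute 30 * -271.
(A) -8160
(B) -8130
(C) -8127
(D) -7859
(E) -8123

30 * -271 = -8130
B) -8130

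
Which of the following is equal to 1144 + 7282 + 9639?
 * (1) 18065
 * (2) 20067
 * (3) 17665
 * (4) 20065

First: 1144 + 7282 = 8426
Then: 8426 + 9639 = 18065
1) 18065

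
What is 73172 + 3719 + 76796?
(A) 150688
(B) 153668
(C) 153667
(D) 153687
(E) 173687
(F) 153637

First: 73172 + 3719 = 76891
Then: 76891 + 76796 = 153687
D) 153687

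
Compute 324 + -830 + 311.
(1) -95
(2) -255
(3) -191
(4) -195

First: 324 + -830 = -506
Then: -506 + 311 = -195
4) -195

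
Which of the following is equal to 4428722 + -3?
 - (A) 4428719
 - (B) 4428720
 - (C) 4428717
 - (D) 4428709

4428722 + -3 = 4428719
A) 4428719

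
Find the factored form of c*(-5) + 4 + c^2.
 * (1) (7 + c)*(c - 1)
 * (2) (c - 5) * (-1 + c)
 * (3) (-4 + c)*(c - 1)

We need to factor c*(-5) + 4 + c^2.
The factored form is (-4 + c)*(c - 1).
3) (-4 + c)*(c - 1)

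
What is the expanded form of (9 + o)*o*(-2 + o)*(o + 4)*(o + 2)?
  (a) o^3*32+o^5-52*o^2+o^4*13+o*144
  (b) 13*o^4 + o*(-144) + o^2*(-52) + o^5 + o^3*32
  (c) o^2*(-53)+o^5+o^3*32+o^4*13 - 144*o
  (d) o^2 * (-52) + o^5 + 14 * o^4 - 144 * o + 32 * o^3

Expanding (9 + o)*o*(-2 + o)*(o + 4)*(o + 2):
= 13*o^4 + o*(-144) + o^2*(-52) + o^5 + o^3*32
b) 13*o^4 + o*(-144) + o^2*(-52) + o^5 + o^3*32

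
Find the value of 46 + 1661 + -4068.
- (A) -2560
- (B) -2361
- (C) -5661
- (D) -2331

First: 46 + 1661 = 1707
Then: 1707 + -4068 = -2361
B) -2361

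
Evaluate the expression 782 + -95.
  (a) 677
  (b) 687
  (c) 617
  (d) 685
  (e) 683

782 + -95 = 687
b) 687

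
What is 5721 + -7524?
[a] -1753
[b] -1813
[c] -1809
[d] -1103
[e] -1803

5721 + -7524 = -1803
e) -1803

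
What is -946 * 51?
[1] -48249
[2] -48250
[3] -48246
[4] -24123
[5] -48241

-946 * 51 = -48246
3) -48246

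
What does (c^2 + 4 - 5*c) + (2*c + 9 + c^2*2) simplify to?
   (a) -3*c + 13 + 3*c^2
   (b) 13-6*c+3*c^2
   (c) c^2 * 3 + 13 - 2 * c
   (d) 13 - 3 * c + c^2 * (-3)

Adding the polynomials and combining like terms:
(c^2 + 4 - 5*c) + (2*c + 9 + c^2*2)
= -3*c + 13 + 3*c^2
a) -3*c + 13 + 3*c^2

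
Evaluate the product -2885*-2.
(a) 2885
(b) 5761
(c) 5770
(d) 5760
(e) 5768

-2885 * -2 = 5770
c) 5770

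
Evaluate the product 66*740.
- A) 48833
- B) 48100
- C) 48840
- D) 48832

66 * 740 = 48840
C) 48840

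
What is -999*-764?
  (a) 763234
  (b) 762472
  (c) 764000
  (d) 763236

-999 * -764 = 763236
d) 763236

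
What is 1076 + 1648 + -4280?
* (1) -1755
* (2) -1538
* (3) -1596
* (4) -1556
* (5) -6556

First: 1076 + 1648 = 2724
Then: 2724 + -4280 = -1556
4) -1556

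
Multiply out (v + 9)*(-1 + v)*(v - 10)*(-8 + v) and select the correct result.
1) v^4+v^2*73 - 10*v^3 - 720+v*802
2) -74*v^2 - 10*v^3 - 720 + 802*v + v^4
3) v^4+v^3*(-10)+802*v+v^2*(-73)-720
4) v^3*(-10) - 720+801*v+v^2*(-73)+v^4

Expanding (v + 9)*(-1 + v)*(v - 10)*(-8 + v):
= v^4+v^3*(-10)+802*v+v^2*(-73)-720
3) v^4+v^3*(-10)+802*v+v^2*(-73)-720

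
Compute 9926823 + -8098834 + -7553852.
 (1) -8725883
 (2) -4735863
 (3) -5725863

First: 9926823 + -8098834 = 1827989
Then: 1827989 + -7553852 = -5725863
3) -5725863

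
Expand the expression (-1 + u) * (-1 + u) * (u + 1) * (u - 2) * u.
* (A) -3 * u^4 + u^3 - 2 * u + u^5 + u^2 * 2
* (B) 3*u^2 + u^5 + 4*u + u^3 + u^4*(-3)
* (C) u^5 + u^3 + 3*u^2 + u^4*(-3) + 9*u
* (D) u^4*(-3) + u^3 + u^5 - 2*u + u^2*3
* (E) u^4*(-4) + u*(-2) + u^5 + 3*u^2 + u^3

Expanding (-1 + u) * (-1 + u) * (u + 1) * (u - 2) * u:
= u^4*(-3) + u^3 + u^5 - 2*u + u^2*3
D) u^4*(-3) + u^3 + u^5 - 2*u + u^2*3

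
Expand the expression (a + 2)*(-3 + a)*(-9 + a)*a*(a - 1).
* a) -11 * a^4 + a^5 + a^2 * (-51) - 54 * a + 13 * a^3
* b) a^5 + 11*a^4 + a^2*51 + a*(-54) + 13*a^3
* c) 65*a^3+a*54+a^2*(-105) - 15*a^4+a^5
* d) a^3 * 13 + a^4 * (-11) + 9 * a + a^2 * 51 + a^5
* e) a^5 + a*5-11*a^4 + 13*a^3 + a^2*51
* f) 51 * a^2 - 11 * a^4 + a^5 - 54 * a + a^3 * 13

Expanding (a + 2)*(-3 + a)*(-9 + a)*a*(a - 1):
= 51 * a^2 - 11 * a^4 + a^5 - 54 * a + a^3 * 13
f) 51 * a^2 - 11 * a^4 + a^5 - 54 * a + a^3 * 13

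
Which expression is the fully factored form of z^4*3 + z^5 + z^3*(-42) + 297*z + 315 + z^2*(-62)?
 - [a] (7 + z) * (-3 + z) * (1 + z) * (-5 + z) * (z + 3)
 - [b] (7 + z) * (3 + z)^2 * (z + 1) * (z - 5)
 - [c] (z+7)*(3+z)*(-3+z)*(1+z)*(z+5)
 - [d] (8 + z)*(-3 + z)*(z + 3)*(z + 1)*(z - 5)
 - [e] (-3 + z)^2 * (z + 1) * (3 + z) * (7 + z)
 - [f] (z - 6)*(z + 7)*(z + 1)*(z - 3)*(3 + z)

We need to factor z^4*3 + z^5 + z^3*(-42) + 297*z + 315 + z^2*(-62).
The factored form is (7 + z) * (-3 + z) * (1 + z) * (-5 + z) * (z + 3).
a) (7 + z) * (-3 + z) * (1 + z) * (-5 + z) * (z + 3)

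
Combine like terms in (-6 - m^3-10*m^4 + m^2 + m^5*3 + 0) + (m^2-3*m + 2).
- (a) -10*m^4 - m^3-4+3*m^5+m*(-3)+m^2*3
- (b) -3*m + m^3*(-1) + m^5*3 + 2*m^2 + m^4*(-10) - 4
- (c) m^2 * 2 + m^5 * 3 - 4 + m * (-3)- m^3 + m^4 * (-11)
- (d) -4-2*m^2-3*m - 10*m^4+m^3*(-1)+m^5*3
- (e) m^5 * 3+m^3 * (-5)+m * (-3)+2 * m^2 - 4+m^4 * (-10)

Adding the polynomials and combining like terms:
(-6 - m^3 - 10*m^4 + m^2 + m^5*3 + 0) + (m^2 - 3*m + 2)
= -3*m + m^3*(-1) + m^5*3 + 2*m^2 + m^4*(-10) - 4
b) -3*m + m^3*(-1) + m^5*3 + 2*m^2 + m^4*(-10) - 4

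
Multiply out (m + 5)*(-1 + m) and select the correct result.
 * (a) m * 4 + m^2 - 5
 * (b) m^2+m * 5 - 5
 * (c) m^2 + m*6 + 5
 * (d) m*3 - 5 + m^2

Expanding (m + 5)*(-1 + m):
= m * 4 + m^2 - 5
a) m * 4 + m^2 - 5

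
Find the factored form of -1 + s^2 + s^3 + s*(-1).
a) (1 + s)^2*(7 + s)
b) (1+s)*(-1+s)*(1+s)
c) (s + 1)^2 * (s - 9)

We need to factor -1 + s^2 + s^3 + s*(-1).
The factored form is (1+s)*(-1+s)*(1+s).
b) (1+s)*(-1+s)*(1+s)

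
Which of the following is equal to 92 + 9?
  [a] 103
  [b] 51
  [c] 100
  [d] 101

92 + 9 = 101
d) 101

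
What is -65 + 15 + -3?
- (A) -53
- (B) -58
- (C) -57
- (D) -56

First: -65 + 15 = -50
Then: -50 + -3 = -53
A) -53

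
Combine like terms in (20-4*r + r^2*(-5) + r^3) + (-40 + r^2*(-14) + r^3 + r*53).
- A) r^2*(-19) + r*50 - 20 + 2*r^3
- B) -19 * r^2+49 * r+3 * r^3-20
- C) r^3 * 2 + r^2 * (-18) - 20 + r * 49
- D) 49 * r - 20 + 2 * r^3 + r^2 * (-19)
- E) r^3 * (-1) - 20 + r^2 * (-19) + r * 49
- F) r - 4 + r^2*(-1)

Adding the polynomials and combining like terms:
(20 - 4*r + r^2*(-5) + r^3) + (-40 + r^2*(-14) + r^3 + r*53)
= 49 * r - 20 + 2 * r^3 + r^2 * (-19)
D) 49 * r - 20 + 2 * r^3 + r^2 * (-19)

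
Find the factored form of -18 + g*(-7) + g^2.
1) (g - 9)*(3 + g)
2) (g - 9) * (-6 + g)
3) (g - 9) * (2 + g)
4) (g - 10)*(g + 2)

We need to factor -18 + g*(-7) + g^2.
The factored form is (g - 9) * (2 + g).
3) (g - 9) * (2 + g)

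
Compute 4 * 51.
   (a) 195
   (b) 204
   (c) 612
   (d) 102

4 * 51 = 204
b) 204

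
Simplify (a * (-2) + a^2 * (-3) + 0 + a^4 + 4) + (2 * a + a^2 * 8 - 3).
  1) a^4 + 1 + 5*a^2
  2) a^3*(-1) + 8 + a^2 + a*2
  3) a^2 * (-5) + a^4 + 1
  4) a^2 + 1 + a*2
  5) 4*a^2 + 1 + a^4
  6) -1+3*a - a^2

Adding the polynomials and combining like terms:
(a*(-2) + a^2*(-3) + 0 + a^4 + 4) + (2*a + a^2*8 - 3)
= a^4 + 1 + 5*a^2
1) a^4 + 1 + 5*a^2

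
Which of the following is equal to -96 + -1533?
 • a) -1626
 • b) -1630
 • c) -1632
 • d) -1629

-96 + -1533 = -1629
d) -1629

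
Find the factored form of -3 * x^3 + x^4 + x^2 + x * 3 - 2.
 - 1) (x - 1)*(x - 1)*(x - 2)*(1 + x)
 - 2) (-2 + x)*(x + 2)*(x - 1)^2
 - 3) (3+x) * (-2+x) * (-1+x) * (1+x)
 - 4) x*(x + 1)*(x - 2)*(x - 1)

We need to factor -3 * x^3 + x^4 + x^2 + x * 3 - 2.
The factored form is (x - 1)*(x - 1)*(x - 2)*(1 + x).
1) (x - 1)*(x - 1)*(x - 2)*(1 + x)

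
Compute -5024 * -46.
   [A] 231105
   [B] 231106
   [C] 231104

-5024 * -46 = 231104
C) 231104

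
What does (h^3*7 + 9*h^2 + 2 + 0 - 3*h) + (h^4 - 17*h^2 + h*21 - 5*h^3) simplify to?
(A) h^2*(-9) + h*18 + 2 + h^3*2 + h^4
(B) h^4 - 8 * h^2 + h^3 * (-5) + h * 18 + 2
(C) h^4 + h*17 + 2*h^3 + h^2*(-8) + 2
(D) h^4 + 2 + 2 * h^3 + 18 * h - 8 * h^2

Adding the polynomials and combining like terms:
(h^3*7 + 9*h^2 + 2 + 0 - 3*h) + (h^4 - 17*h^2 + h*21 - 5*h^3)
= h^4 + 2 + 2 * h^3 + 18 * h - 8 * h^2
D) h^4 + 2 + 2 * h^3 + 18 * h - 8 * h^2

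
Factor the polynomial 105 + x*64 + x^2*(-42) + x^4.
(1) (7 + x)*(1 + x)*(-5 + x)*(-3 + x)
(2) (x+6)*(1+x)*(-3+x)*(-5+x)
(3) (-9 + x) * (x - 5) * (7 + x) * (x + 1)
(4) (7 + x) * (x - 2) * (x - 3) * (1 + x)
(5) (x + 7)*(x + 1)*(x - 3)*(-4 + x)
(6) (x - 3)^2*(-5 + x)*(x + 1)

We need to factor 105 + x*64 + x^2*(-42) + x^4.
The factored form is (7 + x)*(1 + x)*(-5 + x)*(-3 + x).
1) (7 + x)*(1 + x)*(-5 + x)*(-3 + x)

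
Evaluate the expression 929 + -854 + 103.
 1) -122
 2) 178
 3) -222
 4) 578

First: 929 + -854 = 75
Then: 75 + 103 = 178
2) 178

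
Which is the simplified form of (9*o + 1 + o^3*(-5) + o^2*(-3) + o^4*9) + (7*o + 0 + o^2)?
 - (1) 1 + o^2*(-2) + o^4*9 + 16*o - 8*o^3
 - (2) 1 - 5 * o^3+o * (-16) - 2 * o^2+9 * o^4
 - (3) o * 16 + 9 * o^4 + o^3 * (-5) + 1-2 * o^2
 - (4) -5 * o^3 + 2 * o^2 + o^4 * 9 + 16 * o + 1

Adding the polynomials and combining like terms:
(9*o + 1 + o^3*(-5) + o^2*(-3) + o^4*9) + (7*o + 0 + o^2)
= o * 16 + 9 * o^4 + o^3 * (-5) + 1-2 * o^2
3) o * 16 + 9 * o^4 + o^3 * (-5) + 1-2 * o^2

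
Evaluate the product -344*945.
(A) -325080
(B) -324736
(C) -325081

-344 * 945 = -325080
A) -325080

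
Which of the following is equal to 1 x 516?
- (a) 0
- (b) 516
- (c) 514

1 * 516 = 516
b) 516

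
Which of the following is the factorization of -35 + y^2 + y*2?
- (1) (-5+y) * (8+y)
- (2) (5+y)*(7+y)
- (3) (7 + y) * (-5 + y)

We need to factor -35 + y^2 + y*2.
The factored form is (7 + y) * (-5 + y).
3) (7 + y) * (-5 + y)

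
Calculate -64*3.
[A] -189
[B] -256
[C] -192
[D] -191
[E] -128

-64 * 3 = -192
C) -192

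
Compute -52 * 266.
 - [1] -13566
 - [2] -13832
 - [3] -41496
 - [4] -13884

-52 * 266 = -13832
2) -13832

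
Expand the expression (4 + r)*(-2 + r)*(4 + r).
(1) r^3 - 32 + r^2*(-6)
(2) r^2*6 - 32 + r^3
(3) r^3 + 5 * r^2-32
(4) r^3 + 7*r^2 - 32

Expanding (4 + r)*(-2 + r)*(4 + r):
= r^2*6 - 32 + r^3
2) r^2*6 - 32 + r^3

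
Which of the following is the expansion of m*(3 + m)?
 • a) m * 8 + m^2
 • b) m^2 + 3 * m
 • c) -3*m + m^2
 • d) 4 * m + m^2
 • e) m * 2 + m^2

Expanding m*(3 + m):
= m^2 + 3 * m
b) m^2 + 3 * m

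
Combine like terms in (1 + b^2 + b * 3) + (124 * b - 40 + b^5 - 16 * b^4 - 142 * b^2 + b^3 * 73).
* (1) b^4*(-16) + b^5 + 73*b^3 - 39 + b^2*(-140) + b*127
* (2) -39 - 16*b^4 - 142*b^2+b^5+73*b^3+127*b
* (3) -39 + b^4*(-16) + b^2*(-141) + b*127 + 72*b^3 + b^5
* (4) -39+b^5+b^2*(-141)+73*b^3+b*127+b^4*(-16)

Adding the polynomials and combining like terms:
(1 + b^2 + b*3) + (124*b - 40 + b^5 - 16*b^4 - 142*b^2 + b^3*73)
= -39+b^5+b^2*(-141)+73*b^3+b*127+b^4*(-16)
4) -39+b^5+b^2*(-141)+73*b^3+b*127+b^4*(-16)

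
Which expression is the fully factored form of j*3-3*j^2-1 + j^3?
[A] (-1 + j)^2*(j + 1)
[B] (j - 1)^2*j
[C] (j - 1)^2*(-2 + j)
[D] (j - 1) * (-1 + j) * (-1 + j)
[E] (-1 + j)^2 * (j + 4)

We need to factor j*3-3*j^2-1 + j^3.
The factored form is (j - 1) * (-1 + j) * (-1 + j).
D) (j - 1) * (-1 + j) * (-1 + j)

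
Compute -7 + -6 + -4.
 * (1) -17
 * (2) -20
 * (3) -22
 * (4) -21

First: -7 + -6 = -13
Then: -13 + -4 = -17
1) -17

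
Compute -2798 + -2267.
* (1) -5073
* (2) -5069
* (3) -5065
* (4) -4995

-2798 + -2267 = -5065
3) -5065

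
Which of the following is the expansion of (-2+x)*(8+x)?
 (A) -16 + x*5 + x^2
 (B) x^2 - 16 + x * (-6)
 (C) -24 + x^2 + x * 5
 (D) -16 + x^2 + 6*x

Expanding (-2+x)*(8+x):
= -16 + x^2 + 6*x
D) -16 + x^2 + 6*x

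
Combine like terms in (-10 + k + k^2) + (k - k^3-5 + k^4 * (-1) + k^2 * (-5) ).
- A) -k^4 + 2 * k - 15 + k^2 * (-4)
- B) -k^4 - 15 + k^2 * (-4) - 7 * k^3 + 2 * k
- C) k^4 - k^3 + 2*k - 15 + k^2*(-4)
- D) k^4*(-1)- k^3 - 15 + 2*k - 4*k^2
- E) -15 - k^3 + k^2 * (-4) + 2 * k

Adding the polynomials and combining like terms:
(-10 + k + k^2) + (k - k^3 - 5 + k^4*(-1) + k^2*(-5))
= k^4*(-1)- k^3 - 15 + 2*k - 4*k^2
D) k^4*(-1)- k^3 - 15 + 2*k - 4*k^2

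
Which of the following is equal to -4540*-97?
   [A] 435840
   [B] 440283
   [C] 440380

-4540 * -97 = 440380
C) 440380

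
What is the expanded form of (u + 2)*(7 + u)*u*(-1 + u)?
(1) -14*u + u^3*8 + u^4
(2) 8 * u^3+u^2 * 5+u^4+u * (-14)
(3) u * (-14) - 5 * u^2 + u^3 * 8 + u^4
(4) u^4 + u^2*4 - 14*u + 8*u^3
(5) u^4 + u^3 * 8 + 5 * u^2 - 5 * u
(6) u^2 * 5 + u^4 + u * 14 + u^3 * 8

Expanding (u + 2)*(7 + u)*u*(-1 + u):
= 8 * u^3+u^2 * 5+u^4+u * (-14)
2) 8 * u^3+u^2 * 5+u^4+u * (-14)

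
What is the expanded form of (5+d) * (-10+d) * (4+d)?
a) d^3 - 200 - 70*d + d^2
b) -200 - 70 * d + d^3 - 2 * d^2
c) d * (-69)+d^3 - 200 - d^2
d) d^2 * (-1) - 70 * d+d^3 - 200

Expanding (5+d) * (-10+d) * (4+d):
= d^2 * (-1) - 70 * d+d^3 - 200
d) d^2 * (-1) - 70 * d+d^3 - 200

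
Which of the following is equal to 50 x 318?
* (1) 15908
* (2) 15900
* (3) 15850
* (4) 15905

50 * 318 = 15900
2) 15900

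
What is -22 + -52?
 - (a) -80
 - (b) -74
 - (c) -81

-22 + -52 = -74
b) -74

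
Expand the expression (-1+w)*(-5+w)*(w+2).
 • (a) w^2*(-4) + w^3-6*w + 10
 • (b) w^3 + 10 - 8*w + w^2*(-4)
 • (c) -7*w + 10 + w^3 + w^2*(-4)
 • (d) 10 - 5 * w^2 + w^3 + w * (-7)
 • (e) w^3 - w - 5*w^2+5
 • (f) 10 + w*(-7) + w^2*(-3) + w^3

Expanding (-1+w)*(-5+w)*(w+2):
= -7*w + 10 + w^3 + w^2*(-4)
c) -7*w + 10 + w^3 + w^2*(-4)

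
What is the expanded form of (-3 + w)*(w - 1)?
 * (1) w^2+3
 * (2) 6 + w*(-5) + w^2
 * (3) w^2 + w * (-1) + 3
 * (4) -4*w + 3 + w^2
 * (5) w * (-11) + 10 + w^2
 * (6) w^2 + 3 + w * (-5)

Expanding (-3 + w)*(w - 1):
= -4*w + 3 + w^2
4) -4*w + 3 + w^2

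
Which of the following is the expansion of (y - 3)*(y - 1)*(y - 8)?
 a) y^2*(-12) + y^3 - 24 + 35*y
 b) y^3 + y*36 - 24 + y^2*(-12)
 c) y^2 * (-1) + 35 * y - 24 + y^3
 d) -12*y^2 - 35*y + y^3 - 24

Expanding (y - 3)*(y - 1)*(y - 8):
= y^2*(-12) + y^3 - 24 + 35*y
a) y^2*(-12) + y^3 - 24 + 35*y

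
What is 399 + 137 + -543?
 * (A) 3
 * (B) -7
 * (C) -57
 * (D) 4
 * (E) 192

First: 399 + 137 = 536
Then: 536 + -543 = -7
B) -7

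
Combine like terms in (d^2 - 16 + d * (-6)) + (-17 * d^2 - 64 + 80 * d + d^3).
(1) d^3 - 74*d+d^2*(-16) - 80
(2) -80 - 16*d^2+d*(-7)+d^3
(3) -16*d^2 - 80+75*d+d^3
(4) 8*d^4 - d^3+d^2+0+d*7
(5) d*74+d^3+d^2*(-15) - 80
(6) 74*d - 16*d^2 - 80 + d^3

Adding the polynomials and combining like terms:
(d^2 - 16 + d*(-6)) + (-17*d^2 - 64 + 80*d + d^3)
= 74*d - 16*d^2 - 80 + d^3
6) 74*d - 16*d^2 - 80 + d^3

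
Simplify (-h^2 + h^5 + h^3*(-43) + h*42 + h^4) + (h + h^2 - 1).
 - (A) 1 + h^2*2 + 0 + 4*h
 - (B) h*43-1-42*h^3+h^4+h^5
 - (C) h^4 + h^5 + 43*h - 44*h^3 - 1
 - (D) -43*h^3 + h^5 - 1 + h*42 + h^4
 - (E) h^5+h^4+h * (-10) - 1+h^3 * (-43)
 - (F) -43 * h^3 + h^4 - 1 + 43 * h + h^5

Adding the polynomials and combining like terms:
(-h^2 + h^5 + h^3*(-43) + h*42 + h^4) + (h + h^2 - 1)
= -43 * h^3 + h^4 - 1 + 43 * h + h^5
F) -43 * h^3 + h^4 - 1 + 43 * h + h^5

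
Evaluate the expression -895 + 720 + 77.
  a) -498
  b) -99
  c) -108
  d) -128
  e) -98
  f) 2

First: -895 + 720 = -175
Then: -175 + 77 = -98
e) -98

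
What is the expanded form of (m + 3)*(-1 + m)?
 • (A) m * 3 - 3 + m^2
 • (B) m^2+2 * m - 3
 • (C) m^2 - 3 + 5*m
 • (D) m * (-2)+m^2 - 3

Expanding (m + 3)*(-1 + m):
= m^2+2 * m - 3
B) m^2+2 * m - 3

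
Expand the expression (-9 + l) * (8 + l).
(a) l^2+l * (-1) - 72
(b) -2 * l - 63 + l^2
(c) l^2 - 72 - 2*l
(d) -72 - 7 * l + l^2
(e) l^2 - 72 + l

Expanding (-9 + l) * (8 + l):
= l^2+l * (-1) - 72
a) l^2+l * (-1) - 72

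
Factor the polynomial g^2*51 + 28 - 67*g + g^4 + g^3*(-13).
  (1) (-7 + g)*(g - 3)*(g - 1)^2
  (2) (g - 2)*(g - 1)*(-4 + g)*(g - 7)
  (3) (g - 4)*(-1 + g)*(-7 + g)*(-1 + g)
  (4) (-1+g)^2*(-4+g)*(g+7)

We need to factor g^2*51 + 28 - 67*g + g^4 + g^3*(-13).
The factored form is (g - 4)*(-1 + g)*(-7 + g)*(-1 + g).
3) (g - 4)*(-1 + g)*(-7 + g)*(-1 + g)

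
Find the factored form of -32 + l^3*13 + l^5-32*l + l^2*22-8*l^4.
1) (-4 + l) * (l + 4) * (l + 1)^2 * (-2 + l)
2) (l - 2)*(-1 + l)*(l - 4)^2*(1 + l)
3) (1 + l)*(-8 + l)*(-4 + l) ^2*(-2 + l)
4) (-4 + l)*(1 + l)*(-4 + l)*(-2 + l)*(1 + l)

We need to factor -32 + l^3*13 + l^5-32*l + l^2*22-8*l^4.
The factored form is (-4 + l)*(1 + l)*(-4 + l)*(-2 + l)*(1 + l).
4) (-4 + l)*(1 + l)*(-4 + l)*(-2 + l)*(1 + l)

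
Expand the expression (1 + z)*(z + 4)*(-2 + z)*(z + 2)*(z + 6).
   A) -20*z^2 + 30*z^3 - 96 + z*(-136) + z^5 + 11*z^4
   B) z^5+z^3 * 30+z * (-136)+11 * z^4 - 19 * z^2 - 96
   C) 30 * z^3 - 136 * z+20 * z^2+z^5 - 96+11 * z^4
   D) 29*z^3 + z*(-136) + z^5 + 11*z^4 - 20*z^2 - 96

Expanding (1 + z)*(z + 4)*(-2 + z)*(z + 2)*(z + 6):
= -20*z^2 + 30*z^3 - 96 + z*(-136) + z^5 + 11*z^4
A) -20*z^2 + 30*z^3 - 96 + z*(-136) + z^5 + 11*z^4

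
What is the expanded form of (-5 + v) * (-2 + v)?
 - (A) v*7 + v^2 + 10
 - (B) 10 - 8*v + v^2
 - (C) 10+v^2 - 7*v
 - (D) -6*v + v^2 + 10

Expanding (-5 + v) * (-2 + v):
= 10+v^2 - 7*v
C) 10+v^2 - 7*v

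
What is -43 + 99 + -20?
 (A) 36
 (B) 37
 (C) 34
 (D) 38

First: -43 + 99 = 56
Then: 56 + -20 = 36
A) 36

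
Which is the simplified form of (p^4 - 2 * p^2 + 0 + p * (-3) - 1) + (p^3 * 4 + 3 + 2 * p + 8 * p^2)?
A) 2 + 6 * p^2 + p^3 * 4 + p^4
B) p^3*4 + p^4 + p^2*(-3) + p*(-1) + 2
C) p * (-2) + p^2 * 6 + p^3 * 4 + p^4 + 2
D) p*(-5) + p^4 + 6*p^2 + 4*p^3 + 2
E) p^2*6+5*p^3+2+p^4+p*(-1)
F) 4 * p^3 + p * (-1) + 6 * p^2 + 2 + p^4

Adding the polynomials and combining like terms:
(p^4 - 2*p^2 + 0 + p*(-3) - 1) + (p^3*4 + 3 + 2*p + 8*p^2)
= 4 * p^3 + p * (-1) + 6 * p^2 + 2 + p^4
F) 4 * p^3 + p * (-1) + 6 * p^2 + 2 + p^4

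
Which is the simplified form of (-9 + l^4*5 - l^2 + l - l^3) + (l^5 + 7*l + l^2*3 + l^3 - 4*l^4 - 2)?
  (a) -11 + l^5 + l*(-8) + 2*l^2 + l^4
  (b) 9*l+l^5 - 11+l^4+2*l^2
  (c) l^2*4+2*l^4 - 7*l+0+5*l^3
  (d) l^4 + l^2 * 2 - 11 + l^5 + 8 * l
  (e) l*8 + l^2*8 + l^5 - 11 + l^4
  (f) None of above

Adding the polynomials and combining like terms:
(-9 + l^4*5 - l^2 + l - l^3) + (l^5 + 7*l + l^2*3 + l^3 - 4*l^4 - 2)
= l^4 + l^2 * 2 - 11 + l^5 + 8 * l
d) l^4 + l^2 * 2 - 11 + l^5 + 8 * l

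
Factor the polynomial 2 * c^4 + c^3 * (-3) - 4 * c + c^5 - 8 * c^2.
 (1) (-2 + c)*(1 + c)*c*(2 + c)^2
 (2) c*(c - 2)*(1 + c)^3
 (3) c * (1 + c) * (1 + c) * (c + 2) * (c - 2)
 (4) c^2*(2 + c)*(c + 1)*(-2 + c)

We need to factor 2 * c^4 + c^3 * (-3) - 4 * c + c^5 - 8 * c^2.
The factored form is c * (1 + c) * (1 + c) * (c + 2) * (c - 2).
3) c * (1 + c) * (1 + c) * (c + 2) * (c - 2)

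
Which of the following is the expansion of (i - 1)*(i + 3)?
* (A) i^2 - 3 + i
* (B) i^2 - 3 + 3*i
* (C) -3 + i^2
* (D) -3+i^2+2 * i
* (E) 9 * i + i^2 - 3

Expanding (i - 1)*(i + 3):
= -3+i^2+2 * i
D) -3+i^2+2 * i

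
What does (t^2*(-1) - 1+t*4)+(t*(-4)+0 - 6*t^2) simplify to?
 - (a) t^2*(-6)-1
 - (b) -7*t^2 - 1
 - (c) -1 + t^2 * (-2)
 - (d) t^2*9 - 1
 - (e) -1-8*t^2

Adding the polynomials and combining like terms:
(t^2*(-1) - 1 + t*4) + (t*(-4) + 0 - 6*t^2)
= -7*t^2 - 1
b) -7*t^2 - 1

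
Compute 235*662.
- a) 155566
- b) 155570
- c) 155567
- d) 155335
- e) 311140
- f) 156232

235 * 662 = 155570
b) 155570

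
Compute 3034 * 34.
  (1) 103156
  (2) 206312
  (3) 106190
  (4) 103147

3034 * 34 = 103156
1) 103156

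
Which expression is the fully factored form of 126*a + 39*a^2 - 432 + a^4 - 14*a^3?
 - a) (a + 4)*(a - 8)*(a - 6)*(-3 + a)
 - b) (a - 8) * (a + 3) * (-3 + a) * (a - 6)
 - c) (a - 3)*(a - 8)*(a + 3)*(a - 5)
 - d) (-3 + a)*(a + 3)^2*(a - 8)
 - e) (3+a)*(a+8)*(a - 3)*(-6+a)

We need to factor 126*a + 39*a^2 - 432 + a^4 - 14*a^3.
The factored form is (a - 8) * (a + 3) * (-3 + a) * (a - 6).
b) (a - 8) * (a + 3) * (-3 + a) * (a - 6)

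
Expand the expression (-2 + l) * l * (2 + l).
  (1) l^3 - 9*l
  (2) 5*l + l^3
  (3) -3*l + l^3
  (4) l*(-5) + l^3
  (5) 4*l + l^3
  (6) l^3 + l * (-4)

Expanding (-2 + l) * l * (2 + l):
= l^3 + l * (-4)
6) l^3 + l * (-4)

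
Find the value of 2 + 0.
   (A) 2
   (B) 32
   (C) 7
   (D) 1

2 + 0 = 2
A) 2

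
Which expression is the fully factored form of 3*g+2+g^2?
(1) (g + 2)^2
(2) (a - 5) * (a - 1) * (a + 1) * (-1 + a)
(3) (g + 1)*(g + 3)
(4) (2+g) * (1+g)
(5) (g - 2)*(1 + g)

We need to factor 3*g+2+g^2.
The factored form is (2+g) * (1+g).
4) (2+g) * (1+g)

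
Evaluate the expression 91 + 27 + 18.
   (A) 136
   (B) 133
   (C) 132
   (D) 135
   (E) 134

First: 91 + 27 = 118
Then: 118 + 18 = 136
A) 136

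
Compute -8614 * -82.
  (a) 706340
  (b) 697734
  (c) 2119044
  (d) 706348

-8614 * -82 = 706348
d) 706348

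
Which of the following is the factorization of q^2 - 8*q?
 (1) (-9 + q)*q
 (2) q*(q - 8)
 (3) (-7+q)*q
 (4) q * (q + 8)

We need to factor q^2 - 8*q.
The factored form is q*(q - 8).
2) q*(q - 8)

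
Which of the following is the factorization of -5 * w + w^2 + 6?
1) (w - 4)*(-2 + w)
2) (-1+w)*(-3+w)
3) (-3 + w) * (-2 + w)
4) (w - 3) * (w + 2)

We need to factor -5 * w + w^2 + 6.
The factored form is (-3 + w) * (-2 + w).
3) (-3 + w) * (-2 + w)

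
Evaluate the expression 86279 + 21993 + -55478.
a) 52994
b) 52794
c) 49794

First: 86279 + 21993 = 108272
Then: 108272 + -55478 = 52794
b) 52794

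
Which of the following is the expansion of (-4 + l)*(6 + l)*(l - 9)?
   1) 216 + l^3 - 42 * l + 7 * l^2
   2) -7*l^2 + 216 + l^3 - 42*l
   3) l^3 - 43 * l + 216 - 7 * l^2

Expanding (-4 + l)*(6 + l)*(l - 9):
= -7*l^2 + 216 + l^3 - 42*l
2) -7*l^2 + 216 + l^3 - 42*l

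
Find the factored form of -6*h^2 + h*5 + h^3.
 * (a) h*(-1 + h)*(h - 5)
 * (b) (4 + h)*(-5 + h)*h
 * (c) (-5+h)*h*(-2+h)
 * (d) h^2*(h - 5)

We need to factor -6*h^2 + h*5 + h^3.
The factored form is h*(-1 + h)*(h - 5).
a) h*(-1 + h)*(h - 5)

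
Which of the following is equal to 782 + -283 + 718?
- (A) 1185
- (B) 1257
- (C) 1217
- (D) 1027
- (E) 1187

First: 782 + -283 = 499
Then: 499 + 718 = 1217
C) 1217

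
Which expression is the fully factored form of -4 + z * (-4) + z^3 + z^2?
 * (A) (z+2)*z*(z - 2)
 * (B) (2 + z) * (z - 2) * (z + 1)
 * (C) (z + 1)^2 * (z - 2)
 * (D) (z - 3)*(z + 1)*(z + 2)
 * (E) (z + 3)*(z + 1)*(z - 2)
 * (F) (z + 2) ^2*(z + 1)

We need to factor -4 + z * (-4) + z^3 + z^2.
The factored form is (2 + z) * (z - 2) * (z + 1).
B) (2 + z) * (z - 2) * (z + 1)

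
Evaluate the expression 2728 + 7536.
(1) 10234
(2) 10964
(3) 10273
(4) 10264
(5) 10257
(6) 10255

2728 + 7536 = 10264
4) 10264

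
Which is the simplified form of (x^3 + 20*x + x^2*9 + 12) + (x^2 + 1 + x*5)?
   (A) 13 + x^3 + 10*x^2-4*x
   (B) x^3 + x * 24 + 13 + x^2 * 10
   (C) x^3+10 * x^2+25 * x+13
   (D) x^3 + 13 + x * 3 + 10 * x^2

Adding the polynomials and combining like terms:
(x^3 + 20*x + x^2*9 + 12) + (x^2 + 1 + x*5)
= x^3+10 * x^2+25 * x+13
C) x^3+10 * x^2+25 * x+13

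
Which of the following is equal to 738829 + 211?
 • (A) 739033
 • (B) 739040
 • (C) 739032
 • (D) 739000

738829 + 211 = 739040
B) 739040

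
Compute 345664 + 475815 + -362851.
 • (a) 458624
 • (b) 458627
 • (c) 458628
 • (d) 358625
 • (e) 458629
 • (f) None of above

First: 345664 + 475815 = 821479
Then: 821479 + -362851 = 458628
c) 458628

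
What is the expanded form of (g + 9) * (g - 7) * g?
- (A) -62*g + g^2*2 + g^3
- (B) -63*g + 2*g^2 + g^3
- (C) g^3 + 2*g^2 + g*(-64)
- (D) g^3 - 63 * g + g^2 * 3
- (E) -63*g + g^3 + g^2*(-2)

Expanding (g + 9) * (g - 7) * g:
= -63*g + 2*g^2 + g^3
B) -63*g + 2*g^2 + g^3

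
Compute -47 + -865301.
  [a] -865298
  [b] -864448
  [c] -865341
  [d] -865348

-47 + -865301 = -865348
d) -865348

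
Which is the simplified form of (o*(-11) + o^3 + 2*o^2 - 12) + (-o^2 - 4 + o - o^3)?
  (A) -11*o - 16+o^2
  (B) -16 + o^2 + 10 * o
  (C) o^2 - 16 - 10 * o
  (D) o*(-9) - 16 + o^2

Adding the polynomials and combining like terms:
(o*(-11) + o^3 + 2*o^2 - 12) + (-o^2 - 4 + o - o^3)
= o^2 - 16 - 10 * o
C) o^2 - 16 - 10 * o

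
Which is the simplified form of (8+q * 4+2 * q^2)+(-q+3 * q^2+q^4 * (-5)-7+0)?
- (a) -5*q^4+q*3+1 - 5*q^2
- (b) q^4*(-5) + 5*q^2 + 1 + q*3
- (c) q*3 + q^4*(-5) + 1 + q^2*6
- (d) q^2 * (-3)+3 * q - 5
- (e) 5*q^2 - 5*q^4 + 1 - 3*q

Adding the polynomials and combining like terms:
(8 + q*4 + 2*q^2) + (-q + 3*q^2 + q^4*(-5) - 7 + 0)
= q^4*(-5) + 5*q^2 + 1 + q*3
b) q^4*(-5) + 5*q^2 + 1 + q*3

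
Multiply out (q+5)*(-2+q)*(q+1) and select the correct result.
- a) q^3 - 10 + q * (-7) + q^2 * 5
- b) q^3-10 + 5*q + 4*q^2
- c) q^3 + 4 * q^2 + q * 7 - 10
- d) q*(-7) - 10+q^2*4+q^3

Expanding (q+5)*(-2+q)*(q+1):
= q*(-7) - 10+q^2*4+q^3
d) q*(-7) - 10+q^2*4+q^3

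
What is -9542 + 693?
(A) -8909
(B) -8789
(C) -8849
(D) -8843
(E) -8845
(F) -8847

-9542 + 693 = -8849
C) -8849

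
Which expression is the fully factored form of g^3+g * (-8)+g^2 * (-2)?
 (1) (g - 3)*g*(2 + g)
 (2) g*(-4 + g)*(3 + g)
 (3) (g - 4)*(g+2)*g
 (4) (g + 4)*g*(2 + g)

We need to factor g^3+g * (-8)+g^2 * (-2).
The factored form is (g - 4)*(g+2)*g.
3) (g - 4)*(g+2)*g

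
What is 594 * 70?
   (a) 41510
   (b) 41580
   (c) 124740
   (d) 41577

594 * 70 = 41580
b) 41580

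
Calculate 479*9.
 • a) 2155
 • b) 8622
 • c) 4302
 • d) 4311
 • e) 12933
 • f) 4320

479 * 9 = 4311
d) 4311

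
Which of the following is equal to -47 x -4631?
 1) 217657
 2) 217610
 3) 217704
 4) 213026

-47 * -4631 = 217657
1) 217657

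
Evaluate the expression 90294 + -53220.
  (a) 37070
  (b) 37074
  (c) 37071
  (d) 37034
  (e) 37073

90294 + -53220 = 37074
b) 37074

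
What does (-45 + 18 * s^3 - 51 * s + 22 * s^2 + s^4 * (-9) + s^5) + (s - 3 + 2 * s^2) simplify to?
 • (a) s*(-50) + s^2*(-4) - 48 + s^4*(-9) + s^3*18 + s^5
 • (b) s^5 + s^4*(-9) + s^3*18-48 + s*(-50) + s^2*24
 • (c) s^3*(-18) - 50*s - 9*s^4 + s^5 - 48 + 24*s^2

Adding the polynomials and combining like terms:
(-45 + 18*s^3 - 51*s + 22*s^2 + s^4*(-9) + s^5) + (s - 3 + 2*s^2)
= s^5 + s^4*(-9) + s^3*18-48 + s*(-50) + s^2*24
b) s^5 + s^4*(-9) + s^3*18-48 + s*(-50) + s^2*24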